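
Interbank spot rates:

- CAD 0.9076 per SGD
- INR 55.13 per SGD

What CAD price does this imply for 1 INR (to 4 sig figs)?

INR/CAD = 0.01646

1 INR ÷ 55.13 = 0.0181389 SGD
0.0181389 SGD × 0.9076 = 0.0164629 CAD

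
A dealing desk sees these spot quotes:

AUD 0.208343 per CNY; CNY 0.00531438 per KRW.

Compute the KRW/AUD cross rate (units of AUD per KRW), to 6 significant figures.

1 KRW × 0.00531438 = 0.00531438 CNY
0.00531438 CNY × 0.208343 = 0.00110721 AUD

KRW/AUD = 0.00110721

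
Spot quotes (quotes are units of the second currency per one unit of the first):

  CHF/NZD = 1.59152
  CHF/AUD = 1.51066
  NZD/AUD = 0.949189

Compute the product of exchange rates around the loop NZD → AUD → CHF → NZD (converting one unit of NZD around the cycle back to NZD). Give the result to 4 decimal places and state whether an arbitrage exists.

Around NZD → AUD → CHF → NZD: 1 × 0.949189 ÷ 1.51066 × 1.59152 = 0.999996
Product ≈ 1 (deviation 0.000%, within rounding noise).

1.0000 (no arbitrage)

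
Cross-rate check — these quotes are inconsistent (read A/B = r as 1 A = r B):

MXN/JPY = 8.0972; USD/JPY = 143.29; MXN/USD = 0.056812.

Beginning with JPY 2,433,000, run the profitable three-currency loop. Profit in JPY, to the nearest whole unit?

Profitable loop is JPY → MXN → USD → JPY:
JPY 2,433,000 ÷ 8.0972 = MXN 300,474.24
MXN 300,474.24 × 0.056812 = USD 17,070.54
USD 17,070.54 × 143.29 = JPY 2,446,038
Profit = JPY 2,446,038 − JPY 2,433,000

Profit: JPY 13,038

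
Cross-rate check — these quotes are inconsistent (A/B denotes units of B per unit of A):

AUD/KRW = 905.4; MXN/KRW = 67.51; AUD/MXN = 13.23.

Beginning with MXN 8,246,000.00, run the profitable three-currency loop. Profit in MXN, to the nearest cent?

Profit: MXN 113,029.70

Profitable loop is MXN → AUD → KRW → MXN:
MXN 8,246,000.00 ÷ 13.23 = AUD 623,280.42
AUD 623,280.42 × 905.4 = KRW 564,318,095
KRW 564,318,095 ÷ 67.51 = MXN 8,359,029.70
Profit = MXN 8,359,029.70 − MXN 8,246,000.00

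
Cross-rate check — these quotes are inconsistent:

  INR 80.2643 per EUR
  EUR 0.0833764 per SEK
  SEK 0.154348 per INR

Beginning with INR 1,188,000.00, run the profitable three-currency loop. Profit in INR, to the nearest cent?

Profit: INR 39,108.63

Profitable loop is INR → SEK → EUR → INR:
INR 1,188,000.00 × 0.154348 = SEK 183,365.42
SEK 183,365.42 × 0.0833764 = EUR 15,288.35
EUR 15,288.35 × 80.2643 = INR 1,227,108.63
Profit = INR 1,227,108.63 − INR 1,188,000.00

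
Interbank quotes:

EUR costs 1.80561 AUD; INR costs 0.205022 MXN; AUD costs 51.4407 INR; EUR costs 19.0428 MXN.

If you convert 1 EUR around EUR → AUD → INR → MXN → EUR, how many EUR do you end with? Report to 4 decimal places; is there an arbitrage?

Around EUR → AUD → INR → MXN → EUR: 1 × 1.80561 × 51.4407 × 0.205022 ÷ 19.0428 = 1.000001
Product ≈ 1 (deviation 0.000%, within rounding noise).

1.0000 (no arbitrage)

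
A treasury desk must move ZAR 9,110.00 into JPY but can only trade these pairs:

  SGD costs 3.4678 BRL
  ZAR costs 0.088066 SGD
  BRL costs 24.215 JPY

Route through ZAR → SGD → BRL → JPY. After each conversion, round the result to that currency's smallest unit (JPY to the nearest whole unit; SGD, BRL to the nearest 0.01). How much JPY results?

ZAR 9,110.00 × 0.088066 = SGD 802.28
SGD 802.28 × 3.4678 = BRL 2,782.15
BRL 2,782.15 × 24.215 = JPY 67,370

JPY 67,370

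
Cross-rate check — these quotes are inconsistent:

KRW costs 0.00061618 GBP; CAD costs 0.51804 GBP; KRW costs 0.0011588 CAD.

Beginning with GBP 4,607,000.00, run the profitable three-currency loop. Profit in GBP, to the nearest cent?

Profitable loop is GBP → CAD → KRW → GBP:
GBP 4,607,000.00 ÷ 0.51804 = CAD 8,893,135.67
CAD 8,893,135.67 ÷ 0.0011588 = KRW 7,674,435,334
KRW 7,674,435,334 × 0.00061618 = GBP 4,728,833.56
Profit = GBP 4,728,833.56 − GBP 4,607,000.00

Profit: GBP 121,833.56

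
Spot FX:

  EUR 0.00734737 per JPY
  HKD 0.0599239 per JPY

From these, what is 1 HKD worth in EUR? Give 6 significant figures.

1 HKD ÷ 0.0599239 = 16.6878 JPY
16.6878 JPY × 0.00734737 = 0.122612 EUR

HKD/EUR = 0.122612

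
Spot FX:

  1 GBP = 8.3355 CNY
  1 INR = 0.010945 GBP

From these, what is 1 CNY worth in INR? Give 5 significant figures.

1 CNY ÷ 8.3355 = 0.119969 GBP
0.119969 GBP ÷ 0.010945 = 10.9611 INR

CNY/INR = 10.961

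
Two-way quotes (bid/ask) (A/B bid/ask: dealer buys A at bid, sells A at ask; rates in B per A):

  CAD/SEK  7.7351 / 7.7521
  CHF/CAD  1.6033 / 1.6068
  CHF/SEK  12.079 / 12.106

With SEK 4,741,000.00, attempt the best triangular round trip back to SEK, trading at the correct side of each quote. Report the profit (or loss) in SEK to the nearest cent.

Best loop SEK → CHF → CAD → SEK:
SEK 4,741,000.00 ÷ 12.106 (buy CHF at ask) = CHF 391,623.99
CHF 391,623.99 × 1.6033 (sell CHF at bid) = CAD 627,890.74
CAD 627,890.74 × 7.7351 (sell CAD at bid) = SEK 4,856,797.66

Net profit: SEK 115,797.66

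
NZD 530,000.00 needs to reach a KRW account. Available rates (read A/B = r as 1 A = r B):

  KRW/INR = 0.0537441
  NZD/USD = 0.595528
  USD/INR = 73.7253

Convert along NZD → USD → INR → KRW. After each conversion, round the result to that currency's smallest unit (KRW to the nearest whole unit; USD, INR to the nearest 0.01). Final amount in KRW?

NZD 530,000.00 × 0.595528 = USD 315,629.84
USD 315,629.84 × 73.7253 = INR 23,269,904.64
INR 23,269,904.64 ÷ 0.0537441 = KRW 432,975,985

KRW 432,975,985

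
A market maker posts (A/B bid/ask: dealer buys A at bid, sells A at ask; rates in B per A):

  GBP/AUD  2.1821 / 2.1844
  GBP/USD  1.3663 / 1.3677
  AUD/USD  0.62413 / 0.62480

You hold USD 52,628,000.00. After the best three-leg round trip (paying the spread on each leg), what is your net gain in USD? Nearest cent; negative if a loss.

Best loop USD → AUD → GBP → USD:
USD 52,628,000.00 ÷ 0.62480 (buy AUD at ask) = AUD 84,231,754.16
AUD 84,231,754.16 ÷ 2.1844 (buy GBP at ask) = GBP 38,560,590.63
GBP 38,560,590.63 × 1.3663 (sell GBP at bid) = USD 52,685,334.97

Net profit: USD 57,334.97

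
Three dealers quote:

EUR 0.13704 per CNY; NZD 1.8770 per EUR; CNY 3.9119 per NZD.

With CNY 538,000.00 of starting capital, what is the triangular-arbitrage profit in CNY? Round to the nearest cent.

Profitable loop is CNY → EUR → NZD → CNY:
CNY 538,000.00 × 0.13704 = EUR 73,727.52
EUR 73,727.52 × 1.8770 = NZD 138,386.56
NZD 138,386.56 × 3.9119 = CNY 541,354.36
Profit = CNY 541,354.36 − CNY 538,000.00

Profit: CNY 3,354.36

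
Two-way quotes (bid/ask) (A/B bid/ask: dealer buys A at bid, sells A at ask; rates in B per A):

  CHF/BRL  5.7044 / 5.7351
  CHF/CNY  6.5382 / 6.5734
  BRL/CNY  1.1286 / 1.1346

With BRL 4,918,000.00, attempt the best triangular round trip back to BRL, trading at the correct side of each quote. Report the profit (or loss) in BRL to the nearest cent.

Best loop BRL → CHF → CNY → BRL:
BRL 4,918,000.00 ÷ 5.7351 (buy CHF at ask) = CHF 857,526.46
CHF 857,526.46 × 6.5382 (sell CHF at bid) = CNY 5,606,679.50
CNY 5,606,679.50 ÷ 1.1346 (buy BRL at ask) = BRL 4,941,547.24

Net profit: BRL 23,547.24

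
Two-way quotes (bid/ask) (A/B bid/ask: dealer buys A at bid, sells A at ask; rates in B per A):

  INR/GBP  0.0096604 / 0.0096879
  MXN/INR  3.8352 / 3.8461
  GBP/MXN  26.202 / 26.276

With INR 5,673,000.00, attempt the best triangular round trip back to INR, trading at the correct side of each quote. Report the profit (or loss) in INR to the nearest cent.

Best loop INR → MXN → GBP → INR:
INR 5,673,000.00 ÷ 3.8461 (buy MXN at ask) = MXN 1,475,000.65
MXN 1,475,000.65 ÷ 26.276 (buy GBP at ask) = GBP 56,134.90
GBP 56,134.90 ÷ 0.0096879 (buy INR at ask) = INR 5,794,331.14

Net profit: INR 121,331.14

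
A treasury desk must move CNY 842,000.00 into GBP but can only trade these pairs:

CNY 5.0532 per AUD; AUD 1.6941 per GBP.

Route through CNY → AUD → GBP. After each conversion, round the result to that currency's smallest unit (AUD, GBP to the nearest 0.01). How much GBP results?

GBP 98,357.29

CNY 842,000.00 ÷ 5.0532 = AUD 166,627.09
AUD 166,627.09 ÷ 1.6941 = GBP 98,357.29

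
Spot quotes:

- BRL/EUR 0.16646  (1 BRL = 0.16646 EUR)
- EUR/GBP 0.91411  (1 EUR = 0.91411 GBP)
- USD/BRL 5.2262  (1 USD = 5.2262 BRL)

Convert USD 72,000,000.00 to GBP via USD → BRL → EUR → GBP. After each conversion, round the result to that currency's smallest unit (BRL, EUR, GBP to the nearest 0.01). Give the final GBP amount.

GBP 57,256,773.63

USD 72,000,000.00 × 5.2262 = BRL 376,286,400.00
BRL 376,286,400.00 × 0.16646 = EUR 62,636,634.14
EUR 62,636,634.14 × 0.91411 = GBP 57,256,773.63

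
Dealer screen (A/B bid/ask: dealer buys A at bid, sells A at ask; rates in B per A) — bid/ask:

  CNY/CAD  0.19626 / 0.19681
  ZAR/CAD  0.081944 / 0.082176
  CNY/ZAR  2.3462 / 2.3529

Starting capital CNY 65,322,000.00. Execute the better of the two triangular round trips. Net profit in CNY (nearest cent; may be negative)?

Best loop CNY → CAD → ZAR → CNY:
CNY 65,322,000.00 × 0.19626 (sell CNY at bid) = CAD 12,820,095.72
CAD 12,820,095.72 ÷ 0.082176 (buy ZAR at ask) = ZAR 156,007,784.75
ZAR 156,007,784.75 ÷ 2.3529 (buy CNY at ask) = CNY 66,304,468.85

Net profit: CNY 982,468.85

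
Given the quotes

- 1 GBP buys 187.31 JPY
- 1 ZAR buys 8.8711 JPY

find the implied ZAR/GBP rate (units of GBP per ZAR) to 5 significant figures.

1 ZAR × 8.8711 = 8.8711 JPY
8.8711 JPY ÷ 187.31 = 0.0473605 GBP

ZAR/GBP = 0.047361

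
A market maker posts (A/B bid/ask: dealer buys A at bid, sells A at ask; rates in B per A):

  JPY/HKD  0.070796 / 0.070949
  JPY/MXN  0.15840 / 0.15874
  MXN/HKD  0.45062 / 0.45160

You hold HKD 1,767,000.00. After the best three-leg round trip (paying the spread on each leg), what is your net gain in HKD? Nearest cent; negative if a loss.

Net profit: HKD 10,689.52

Best loop HKD → JPY → MXN → HKD:
HKD 1,767,000.00 ÷ 0.070949 (buy JPY at ask) = JPY 24,905,214
JPY 24,905,214 × 0.15840 (sell JPY at bid) = MXN 3,944,985.83
MXN 3,944,985.83 × 0.45062 (sell MXN at bid) = HKD 1,777,689.52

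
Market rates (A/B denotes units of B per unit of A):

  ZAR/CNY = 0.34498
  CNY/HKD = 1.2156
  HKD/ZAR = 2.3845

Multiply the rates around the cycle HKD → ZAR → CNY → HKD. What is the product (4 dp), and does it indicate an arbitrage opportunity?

Around HKD → ZAR → CNY → HKD: 1 × 2.3845 × 0.34498 × 1.2156 = 0.999958
Product ≈ 1 (deviation 0.004%, within rounding noise).

1.0000 (no arbitrage)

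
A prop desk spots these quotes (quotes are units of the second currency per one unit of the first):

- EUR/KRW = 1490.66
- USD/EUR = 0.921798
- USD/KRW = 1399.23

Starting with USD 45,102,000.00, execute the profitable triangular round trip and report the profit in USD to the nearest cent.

Profitable loop is USD → KRW → EUR → USD:
USD 45,102,000.00 × 1399.23 = KRW 63,108,071,460
KRW 63,108,071,460 ÷ 1490.66 = EUR 42,335,657.67
EUR 42,335,657.67 ÷ 0.921798 = USD 45,927,261.36
Profit = USD 45,927,261.36 − USD 45,102,000.00

Profit: USD 825,261.36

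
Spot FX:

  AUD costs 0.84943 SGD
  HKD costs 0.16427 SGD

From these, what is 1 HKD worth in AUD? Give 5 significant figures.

1 HKD × 0.16427 = 0.16427 SGD
0.16427 SGD ÷ 0.84943 = 0.193389 AUD

HKD/AUD = 0.19339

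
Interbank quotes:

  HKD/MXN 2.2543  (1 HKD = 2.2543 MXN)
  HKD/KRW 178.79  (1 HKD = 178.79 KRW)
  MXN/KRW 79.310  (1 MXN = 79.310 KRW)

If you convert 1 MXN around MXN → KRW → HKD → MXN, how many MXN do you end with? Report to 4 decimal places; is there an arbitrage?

Around MXN → KRW → HKD → MXN: 1 × 79.310 ÷ 178.79 × 2.2543 = 0.999992
Product ≈ 1 (deviation 0.001%, within rounding noise).

1.0000 (no arbitrage)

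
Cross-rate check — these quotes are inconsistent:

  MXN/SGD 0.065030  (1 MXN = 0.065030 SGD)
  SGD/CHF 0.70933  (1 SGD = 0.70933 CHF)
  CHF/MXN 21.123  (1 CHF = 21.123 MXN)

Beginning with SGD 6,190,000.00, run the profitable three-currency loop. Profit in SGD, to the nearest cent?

Profit: SGD 162,913.88

Profitable loop is SGD → MXN → CHF → SGD:
SGD 6,190,000.00 ÷ 0.065030 = MXN 95,186,836.84
MXN 95,186,836.84 ÷ 21.123 = CHF 4,506,312.40
CHF 4,506,312.40 ÷ 0.70933 = SGD 6,352,913.88
Profit = SGD 6,352,913.88 − SGD 6,190,000.00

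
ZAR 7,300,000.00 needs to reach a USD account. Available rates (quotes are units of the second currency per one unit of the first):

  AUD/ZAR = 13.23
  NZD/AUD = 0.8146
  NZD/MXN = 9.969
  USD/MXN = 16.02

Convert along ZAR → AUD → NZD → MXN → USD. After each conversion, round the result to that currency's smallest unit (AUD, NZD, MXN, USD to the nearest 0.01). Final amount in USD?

USD 421,509.82

ZAR 7,300,000.00 ÷ 13.23 = AUD 551,776.27
AUD 551,776.27 ÷ 0.8146 = NZD 677,358.54
NZD 677,358.54 × 9.969 = MXN 6,752,587.29
MXN 6,752,587.29 ÷ 16.02 = USD 421,509.82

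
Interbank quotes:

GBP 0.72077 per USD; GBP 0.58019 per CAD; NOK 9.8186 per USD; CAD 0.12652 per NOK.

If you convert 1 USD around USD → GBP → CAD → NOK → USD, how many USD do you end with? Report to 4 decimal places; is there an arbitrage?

Around USD → GBP → CAD → NOK → USD: 1 × 0.72077 ÷ 0.58019 ÷ 0.12652 ÷ 9.8186 = 1.000041
Product ≈ 1 (deviation 0.004%, within rounding noise).

1.0000 (no arbitrage)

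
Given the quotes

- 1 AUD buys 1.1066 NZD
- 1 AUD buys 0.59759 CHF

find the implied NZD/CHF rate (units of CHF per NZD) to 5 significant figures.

NZD/CHF = 0.54002

1 NZD ÷ 1.1066 = 0.903669 AUD
0.903669 AUD × 0.59759 = 0.540023 CHF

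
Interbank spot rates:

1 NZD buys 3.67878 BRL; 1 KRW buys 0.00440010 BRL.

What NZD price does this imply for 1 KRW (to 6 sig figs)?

1 KRW × 0.00440010 = 0.0044001 BRL
0.0044001 BRL ÷ 3.67878 = 0.00119608 NZD

KRW/NZD = 0.00119608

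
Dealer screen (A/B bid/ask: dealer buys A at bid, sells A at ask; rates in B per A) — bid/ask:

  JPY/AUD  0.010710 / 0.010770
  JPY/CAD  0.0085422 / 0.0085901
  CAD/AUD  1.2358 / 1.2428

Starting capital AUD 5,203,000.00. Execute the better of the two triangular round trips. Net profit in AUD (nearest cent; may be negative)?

Best loop AUD → CAD → JPY → AUD:
AUD 5,203,000.00 ÷ 1.2428 (buy CAD at ask) = CAD 4,186,514.32
CAD 4,186,514.32 ÷ 0.0085901 (buy JPY at ask) = JPY 487,365,027
JPY 487,365,027 × 0.010710 (sell JPY at bid) = AUD 5,219,679.44

Net profit: AUD 16,679.44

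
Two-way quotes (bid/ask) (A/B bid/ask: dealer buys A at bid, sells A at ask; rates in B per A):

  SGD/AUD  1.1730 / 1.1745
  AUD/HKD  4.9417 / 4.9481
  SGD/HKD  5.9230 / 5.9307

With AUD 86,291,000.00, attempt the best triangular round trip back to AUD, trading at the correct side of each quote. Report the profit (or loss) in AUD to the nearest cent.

Net profit: AUD 1,654,929.92

Best loop AUD → SGD → HKD → AUD:
AUD 86,291,000.00 ÷ 1.1745 (buy SGD at ask) = SGD 73,470,412.94
SGD 73,470,412.94 × 5.9230 (sell SGD at bid) = HKD 435,165,255.85
HKD 435,165,255.85 ÷ 4.9481 (buy AUD at ask) = AUD 87,945,929.92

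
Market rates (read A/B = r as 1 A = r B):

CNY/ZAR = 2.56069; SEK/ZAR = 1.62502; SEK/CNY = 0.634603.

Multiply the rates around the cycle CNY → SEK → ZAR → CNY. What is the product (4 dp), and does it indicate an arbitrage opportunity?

Around CNY → SEK → ZAR → CNY: 1 ÷ 0.634603 × 1.62502 ÷ 2.56069 = 0.999999
Product ≈ 1 (deviation 0.000%, within rounding noise).

1.0000 (no arbitrage)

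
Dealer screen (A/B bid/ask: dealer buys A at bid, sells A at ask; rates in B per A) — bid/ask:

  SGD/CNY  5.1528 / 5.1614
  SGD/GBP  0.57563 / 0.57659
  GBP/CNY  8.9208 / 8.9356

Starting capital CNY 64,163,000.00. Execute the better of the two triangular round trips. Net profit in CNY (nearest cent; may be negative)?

Best loop CNY → GBP → SGD → CNY:
CNY 64,163,000.00 ÷ 8.9356 (buy GBP at ask) = GBP 7,180,603.43
GBP 7,180,603.43 ÷ 0.57659 (buy SGD at ask) = SGD 12,453,569.14
SGD 12,453,569.14 × 5.1528 (sell SGD at bid) = CNY 64,170,751.05

Net profit: CNY 7,751.05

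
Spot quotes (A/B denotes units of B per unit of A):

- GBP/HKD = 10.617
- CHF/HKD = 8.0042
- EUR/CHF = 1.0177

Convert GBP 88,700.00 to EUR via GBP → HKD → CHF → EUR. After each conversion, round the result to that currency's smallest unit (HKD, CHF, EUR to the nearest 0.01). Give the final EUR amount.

GBP 88,700.00 × 10.617 = HKD 941,727.90
HKD 941,727.90 ÷ 8.0042 = CHF 117,654.22
CHF 117,654.22 ÷ 1.0177 = EUR 115,607.96

EUR 115,607.96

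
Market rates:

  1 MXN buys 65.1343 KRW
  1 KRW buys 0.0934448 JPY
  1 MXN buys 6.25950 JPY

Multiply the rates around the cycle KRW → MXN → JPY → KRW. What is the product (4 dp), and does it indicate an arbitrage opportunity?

1.0284 (arbitrage exists)

Around KRW → MXN → JPY → KRW: 1 ÷ 65.1343 × 6.25950 ÷ 0.0934448 = 1.028430
Product > 1; profitable direction is KRW → MXN → JPY → KRW.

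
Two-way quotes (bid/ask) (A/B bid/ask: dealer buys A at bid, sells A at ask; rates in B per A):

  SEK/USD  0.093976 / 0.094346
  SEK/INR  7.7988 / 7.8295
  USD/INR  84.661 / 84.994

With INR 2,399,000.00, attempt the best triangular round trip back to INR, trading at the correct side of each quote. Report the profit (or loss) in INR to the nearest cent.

Net profit: INR 38,791.56

Best loop INR → SEK → USD → INR:
INR 2,399,000.00 ÷ 7.8295 (buy SEK at ask) = SEK 306,405.26
SEK 306,405.26 × 0.093976 (sell SEK at bid) = USD 28,794.74
USD 28,794.74 × 84.661 (sell USD at bid) = INR 2,437,791.56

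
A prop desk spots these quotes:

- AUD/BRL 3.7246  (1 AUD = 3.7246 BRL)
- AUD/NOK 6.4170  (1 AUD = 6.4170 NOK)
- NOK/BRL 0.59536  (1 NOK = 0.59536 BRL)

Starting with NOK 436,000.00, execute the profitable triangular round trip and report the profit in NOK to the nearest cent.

Profit: NOK 11,217.25

Profitable loop is NOK → BRL → AUD → NOK:
NOK 436,000.00 × 0.59536 = BRL 259,576.96
BRL 259,576.96 ÷ 3.7246 = AUD 69,692.57
AUD 69,692.57 × 6.4170 = NOK 447,217.25
Profit = NOK 447,217.25 − NOK 436,000.00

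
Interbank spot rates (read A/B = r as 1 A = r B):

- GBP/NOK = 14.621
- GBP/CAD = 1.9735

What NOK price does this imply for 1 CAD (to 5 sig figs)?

CAD/NOK = 7.4087

1 CAD ÷ 1.9735 = 0.506714 GBP
0.506714 GBP × 14.621 = 7.40866 NOK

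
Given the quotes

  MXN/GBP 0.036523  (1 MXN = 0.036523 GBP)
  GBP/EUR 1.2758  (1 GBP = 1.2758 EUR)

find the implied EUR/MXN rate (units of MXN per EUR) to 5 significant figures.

EUR/MXN = 21.461

1 EUR ÷ 1.2758 = 0.783822 GBP
0.783822 GBP ÷ 0.036523 = 21.461 MXN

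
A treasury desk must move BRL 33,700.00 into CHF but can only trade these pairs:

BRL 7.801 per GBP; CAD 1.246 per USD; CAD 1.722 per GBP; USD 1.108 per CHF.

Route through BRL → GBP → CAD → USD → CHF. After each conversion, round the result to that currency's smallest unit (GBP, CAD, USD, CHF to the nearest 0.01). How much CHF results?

BRL 33,700.00 ÷ 7.801 = GBP 4,319.96
GBP 4,319.96 × 1.722 = CAD 7,438.97
CAD 7,438.97 ÷ 1.246 = USD 5,970.28
USD 5,970.28 ÷ 1.108 = CHF 5,388.34

CHF 5,388.34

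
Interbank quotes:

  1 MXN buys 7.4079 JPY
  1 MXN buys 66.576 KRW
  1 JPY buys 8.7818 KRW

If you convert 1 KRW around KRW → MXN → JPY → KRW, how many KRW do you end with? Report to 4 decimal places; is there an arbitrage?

Around KRW → MXN → JPY → KRW: 1 ÷ 66.576 × 7.4079 × 8.7818 = 0.977149
Product < 1; profitable direction is KRW → JPY → MXN → KRW.

0.9771 (arbitrage exists)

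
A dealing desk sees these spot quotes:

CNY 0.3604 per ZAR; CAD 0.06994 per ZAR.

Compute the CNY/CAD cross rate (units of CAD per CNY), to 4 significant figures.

CNY/CAD = 0.1941

1 CNY ÷ 0.3604 = 2.77469 ZAR
2.77469 ZAR × 0.06994 = 0.194062 CAD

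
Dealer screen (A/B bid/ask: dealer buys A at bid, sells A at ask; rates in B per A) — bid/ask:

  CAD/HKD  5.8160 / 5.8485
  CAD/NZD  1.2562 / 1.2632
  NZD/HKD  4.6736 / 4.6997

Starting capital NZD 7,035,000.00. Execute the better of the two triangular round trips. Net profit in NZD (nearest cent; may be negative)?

Best loop NZD → HKD → CAD → NZD:
NZD 7,035,000.00 × 4.6736 (sell NZD at bid) = HKD 32,878,776.00
HKD 32,878,776.00 ÷ 5.8485 (buy CAD at ask) = CAD 5,621,745.06
CAD 5,621,745.06 × 1.2562 (sell CAD at bid) = NZD 7,062,036.15

Net profit: NZD 27,036.15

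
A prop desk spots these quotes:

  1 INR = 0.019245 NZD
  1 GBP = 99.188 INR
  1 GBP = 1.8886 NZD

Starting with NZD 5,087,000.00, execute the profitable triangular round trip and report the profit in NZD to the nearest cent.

Profit: NZD 54,606.09

Profitable loop is NZD → GBP → INR → NZD:
NZD 5,087,000.00 ÷ 1.8886 = GBP 2,693,529.60
GBP 2,693,529.60 × 99.188 = INR 267,165,813.83
INR 267,165,813.83 × 0.019245 = NZD 5,141,606.09
Profit = NZD 5,141,606.09 − NZD 5,087,000.00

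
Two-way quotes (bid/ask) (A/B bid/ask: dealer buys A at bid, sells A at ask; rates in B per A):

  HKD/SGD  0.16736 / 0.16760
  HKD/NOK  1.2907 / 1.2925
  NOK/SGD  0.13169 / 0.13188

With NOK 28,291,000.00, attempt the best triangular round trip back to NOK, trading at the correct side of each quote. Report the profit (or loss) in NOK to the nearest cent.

Best loop NOK → SGD → HKD → NOK:
NOK 28,291,000.00 × 0.13169 (sell NOK at bid) = SGD 3,725,641.79
SGD 3,725,641.79 ÷ 0.16760 (buy HKD at ask) = HKD 22,229,366.29
HKD 22,229,366.29 × 1.2907 (sell HKD at bid) = NOK 28,691,443.07

Net profit: NOK 400,443.07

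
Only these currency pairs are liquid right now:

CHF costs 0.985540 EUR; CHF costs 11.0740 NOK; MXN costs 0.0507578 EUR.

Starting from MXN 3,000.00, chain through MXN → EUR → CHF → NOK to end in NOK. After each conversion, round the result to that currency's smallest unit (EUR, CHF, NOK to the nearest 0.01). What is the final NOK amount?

MXN 3,000.00 × 0.0507578 = EUR 152.27
EUR 152.27 ÷ 0.985540 = CHF 154.50
CHF 154.50 × 11.0740 = NOK 1,710.93

NOK 1,710.93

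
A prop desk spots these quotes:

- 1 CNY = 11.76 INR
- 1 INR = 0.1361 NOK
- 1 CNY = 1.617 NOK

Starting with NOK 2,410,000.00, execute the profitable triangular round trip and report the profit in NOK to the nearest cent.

Profit: NOK 24,790.60

Profitable loop is NOK → INR → CNY → NOK:
NOK 2,410,000.00 ÷ 0.1361 = INR 17,707,567.96
INR 17,707,567.96 ÷ 11.76 = CNY 1,505,745.58
CNY 1,505,745.58 × 1.617 = NOK 2,434,790.60
Profit = NOK 2,434,790.60 − NOK 2,410,000.00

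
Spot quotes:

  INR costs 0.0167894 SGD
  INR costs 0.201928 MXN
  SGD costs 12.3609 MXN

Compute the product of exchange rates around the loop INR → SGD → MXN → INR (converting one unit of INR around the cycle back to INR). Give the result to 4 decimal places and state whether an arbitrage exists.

1.0278 (arbitrage exists)

Around INR → SGD → MXN → INR: 1 × 0.0167894 × 12.3609 ÷ 0.201928 = 1.027753
Product > 1; profitable direction is INR → SGD → MXN → INR.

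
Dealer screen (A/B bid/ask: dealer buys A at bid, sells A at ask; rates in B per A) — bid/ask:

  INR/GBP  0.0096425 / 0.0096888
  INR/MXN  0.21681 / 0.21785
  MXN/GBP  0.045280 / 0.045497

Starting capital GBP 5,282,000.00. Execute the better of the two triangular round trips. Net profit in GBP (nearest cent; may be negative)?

Net profit: GBP 69,975.71

Best loop GBP → INR → MXN → GBP:
GBP 5,282,000.00 ÷ 0.0096888 (buy INR at ask) = INR 545,165,551.98
INR 545,165,551.98 × 0.21681 (sell INR at bid) = MXN 118,197,343.32
MXN 118,197,343.32 × 0.045280 (sell MXN at bid) = GBP 5,351,975.71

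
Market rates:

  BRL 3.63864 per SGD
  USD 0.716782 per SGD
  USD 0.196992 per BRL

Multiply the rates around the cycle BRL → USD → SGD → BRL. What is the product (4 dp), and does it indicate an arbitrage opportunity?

1.0000 (no arbitrage)

Around BRL → USD → SGD → BRL: 1 × 0.196992 ÷ 0.716782 × 3.63864 = 1.000001
Product ≈ 1 (deviation 0.000%, within rounding noise).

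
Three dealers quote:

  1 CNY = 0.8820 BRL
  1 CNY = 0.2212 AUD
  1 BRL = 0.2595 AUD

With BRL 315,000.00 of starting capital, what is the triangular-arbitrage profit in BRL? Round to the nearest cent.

Profitable loop is BRL → AUD → CNY → BRL:
BRL 315,000.00 × 0.2595 = AUD 81,742.50
AUD 81,742.50 ÷ 0.2212 = CNY 369,541.14
CNY 369,541.14 × 0.8820 = BRL 325,935.28
Profit = BRL 325,935.28 − BRL 315,000.00

Profit: BRL 10,935.28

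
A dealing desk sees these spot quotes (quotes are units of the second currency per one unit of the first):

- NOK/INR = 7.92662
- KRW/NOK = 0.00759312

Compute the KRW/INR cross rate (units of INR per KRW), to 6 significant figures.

KRW/INR = 0.0601878

1 KRW × 0.00759312 = 0.00759312 NOK
0.00759312 NOK × 7.92662 = 0.0601878 INR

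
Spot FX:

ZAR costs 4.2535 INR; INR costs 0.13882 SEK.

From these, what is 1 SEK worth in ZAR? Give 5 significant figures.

SEK/ZAR = 1.6936

1 SEK ÷ 0.13882 = 7.20357 INR
7.20357 INR ÷ 4.2535 = 1.69356 ZAR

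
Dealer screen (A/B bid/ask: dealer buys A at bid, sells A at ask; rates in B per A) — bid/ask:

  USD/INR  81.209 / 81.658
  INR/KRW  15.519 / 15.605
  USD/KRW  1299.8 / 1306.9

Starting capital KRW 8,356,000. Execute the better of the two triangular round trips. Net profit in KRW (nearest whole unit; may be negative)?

Net profit: KRW 167,392

Best loop KRW → INR → USD → KRW:
KRW 8,356,000 ÷ 15.605 (buy INR at ask) = INR 535,469.40
INR 535,469.40 ÷ 81.658 (buy USD at ask) = USD 6,557.46
USD 6,557.46 × 1299.8 (sell USD at bid) = KRW 8,523,392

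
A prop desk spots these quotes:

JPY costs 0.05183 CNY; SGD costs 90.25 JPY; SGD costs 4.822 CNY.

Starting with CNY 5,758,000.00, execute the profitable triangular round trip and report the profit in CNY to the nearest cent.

Profit: CNY 177,679.56

Profitable loop is CNY → JPY → SGD → CNY:
CNY 5,758,000.00 ÷ 0.05183 = JPY 111,093,961
JPY 111,093,961 ÷ 90.25 = SGD 1,230,958.02
SGD 1,230,958.02 × 4.822 = CNY 5,935,679.56
Profit = CNY 5,935,679.56 − CNY 5,758,000.00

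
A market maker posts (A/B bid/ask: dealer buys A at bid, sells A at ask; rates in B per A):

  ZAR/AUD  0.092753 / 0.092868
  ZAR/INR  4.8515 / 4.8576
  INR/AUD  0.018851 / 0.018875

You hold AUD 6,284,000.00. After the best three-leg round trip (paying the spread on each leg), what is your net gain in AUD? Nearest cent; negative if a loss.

Net profit: AUD 73,047.13

Best loop AUD → INR → ZAR → AUD:
AUD 6,284,000.00 ÷ 0.018875 (buy INR at ask) = INR 332,927,152.32
INR 332,927,152.32 ÷ 4.8576 (buy ZAR at ask) = ZAR 68,537,374.90
ZAR 68,537,374.90 × 0.092753 (sell ZAR at bid) = AUD 6,357,047.13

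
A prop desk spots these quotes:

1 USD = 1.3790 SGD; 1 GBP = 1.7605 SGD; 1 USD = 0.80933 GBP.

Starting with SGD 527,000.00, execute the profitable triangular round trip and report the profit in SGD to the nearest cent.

Profit: SGD 17,512.70

Profitable loop is SGD → USD → GBP → SGD:
SGD 527,000.00 ÷ 1.3790 = USD 382,160.99
USD 382,160.99 × 0.80933 = GBP 309,294.35
GBP 309,294.35 × 1.7605 = SGD 544,512.70
Profit = SGD 544,512.70 − SGD 527,000.00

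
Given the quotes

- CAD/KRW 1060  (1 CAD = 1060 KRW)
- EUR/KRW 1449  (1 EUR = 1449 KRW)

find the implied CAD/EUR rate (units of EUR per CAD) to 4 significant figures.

CAD/EUR = 0.7315

1 CAD × 1060 = 1060 KRW
1060 KRW ÷ 1449 = 0.731539 EUR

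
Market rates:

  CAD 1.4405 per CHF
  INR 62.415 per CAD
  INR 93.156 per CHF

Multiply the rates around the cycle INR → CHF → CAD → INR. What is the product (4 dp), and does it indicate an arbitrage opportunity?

Around INR → CHF → CAD → INR: 1 ÷ 93.156 × 1.4405 × 62.415 = 0.965142
Product < 1; profitable direction is INR → CAD → CHF → INR.

0.9651 (arbitrage exists)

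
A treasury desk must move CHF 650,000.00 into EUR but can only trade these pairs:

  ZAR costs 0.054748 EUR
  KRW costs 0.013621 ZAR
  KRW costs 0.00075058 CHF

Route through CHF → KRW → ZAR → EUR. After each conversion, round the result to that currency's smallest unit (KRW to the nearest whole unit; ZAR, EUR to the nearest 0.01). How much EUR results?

EUR 645,793.43

CHF 650,000.00 ÷ 0.00075058 = KRW 865,996,962
KRW 865,996,962 × 0.013621 = ZAR 11,795,744.62
ZAR 11,795,744.62 × 0.054748 = EUR 645,793.43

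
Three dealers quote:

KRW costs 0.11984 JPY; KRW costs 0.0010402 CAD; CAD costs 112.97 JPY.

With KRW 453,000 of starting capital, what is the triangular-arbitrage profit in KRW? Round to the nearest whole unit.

Profit: KRW 8,977

Profitable loop is KRW → JPY → CAD → KRW:
KRW 453,000 × 0.11984 = JPY 54,288
JPY 54,288 ÷ 112.97 = CAD 480.55
CAD 480.55 ÷ 0.0010402 = KRW 461,977
Profit = KRW 461,977 − KRW 453,000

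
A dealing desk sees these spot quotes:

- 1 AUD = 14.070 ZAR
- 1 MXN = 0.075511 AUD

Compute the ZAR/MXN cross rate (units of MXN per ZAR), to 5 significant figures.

ZAR/MXN = 0.94123

1 ZAR ÷ 14.070 = 0.0710732 AUD
0.0710732 AUD ÷ 0.075511 = 0.94123 MXN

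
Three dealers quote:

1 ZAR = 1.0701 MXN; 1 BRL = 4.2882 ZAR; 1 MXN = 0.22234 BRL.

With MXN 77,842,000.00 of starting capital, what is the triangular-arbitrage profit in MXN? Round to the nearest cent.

Profit: MXN 1,578,201.32

Profitable loop is MXN → BRL → ZAR → MXN:
MXN 77,842,000.00 × 0.22234 = BRL 17,307,390.28
BRL 17,307,390.28 × 4.2882 = ZAR 74,217,551.00
ZAR 74,217,551.00 × 1.0701 = MXN 79,420,201.32
Profit = MXN 79,420,201.32 − MXN 77,842,000.00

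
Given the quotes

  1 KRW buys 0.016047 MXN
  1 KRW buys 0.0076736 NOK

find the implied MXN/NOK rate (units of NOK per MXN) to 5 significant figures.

MXN/NOK = 0.47820

1 MXN ÷ 0.016047 = 62.3169 KRW
62.3169 KRW × 0.0076736 = 0.478195 NOK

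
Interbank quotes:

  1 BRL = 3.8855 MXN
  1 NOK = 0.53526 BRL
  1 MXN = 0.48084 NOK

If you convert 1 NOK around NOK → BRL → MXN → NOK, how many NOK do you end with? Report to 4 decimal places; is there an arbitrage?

Around NOK → BRL → MXN → NOK: 1 × 0.53526 × 3.8855 × 0.48084 = 1.000028
Product ≈ 1 (deviation 0.003%, within rounding noise).

1.0000 (no arbitrage)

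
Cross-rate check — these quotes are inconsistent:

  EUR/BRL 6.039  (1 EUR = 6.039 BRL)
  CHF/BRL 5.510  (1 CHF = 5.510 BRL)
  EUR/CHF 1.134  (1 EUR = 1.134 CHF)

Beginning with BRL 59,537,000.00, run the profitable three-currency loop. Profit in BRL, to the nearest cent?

Profit: BRL 2,063,831.03

Profitable loop is BRL → EUR → CHF → BRL:
BRL 59,537,000.00 ÷ 6.039 = EUR 9,858,751.45
EUR 9,858,751.45 × 1.134 = CHF 11,179,824.14
CHF 11,179,824.14 × 5.510 = BRL 61,600,831.03
Profit = BRL 61,600,831.03 − BRL 59,537,000.00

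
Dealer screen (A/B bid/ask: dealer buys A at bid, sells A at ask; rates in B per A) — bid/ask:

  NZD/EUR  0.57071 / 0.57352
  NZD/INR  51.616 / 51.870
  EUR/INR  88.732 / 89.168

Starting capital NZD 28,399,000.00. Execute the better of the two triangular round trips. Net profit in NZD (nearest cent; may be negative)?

Best loop NZD → INR → EUR → NZD:
NZD 28,399,000.00 × 51.616 (sell NZD at bid) = INR 1,465,842,784.00
INR 1,465,842,784.00 ÷ 89.168 (buy EUR at ask) = EUR 16,439,112.51
EUR 16,439,112.51 ÷ 0.57352 (buy NZD at ask) = NZD 28,663,538.34

Net profit: NZD 264,538.34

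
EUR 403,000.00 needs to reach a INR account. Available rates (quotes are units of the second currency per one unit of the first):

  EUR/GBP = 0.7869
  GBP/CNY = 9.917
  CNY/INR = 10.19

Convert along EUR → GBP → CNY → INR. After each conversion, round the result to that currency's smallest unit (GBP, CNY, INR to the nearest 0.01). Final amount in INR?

EUR 403,000.00 × 0.7869 = GBP 317,120.70
GBP 317,120.70 × 9.917 = CNY 3,144,885.98
CNY 3,144,885.98 × 10.19 = INR 32,046,388.14

INR 32,046,388.14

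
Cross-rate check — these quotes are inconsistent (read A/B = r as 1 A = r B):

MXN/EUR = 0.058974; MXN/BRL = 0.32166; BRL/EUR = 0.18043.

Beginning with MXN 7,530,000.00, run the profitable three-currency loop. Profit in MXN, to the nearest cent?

Profitable loop is MXN → EUR → BRL → MXN:
MXN 7,530,000.00 × 0.058974 = EUR 444,074.22
EUR 444,074.22 ÷ 0.18043 = BRL 2,461,199.47
BRL 2,461,199.47 ÷ 0.32166 = MXN 7,651,555.89
Profit = MXN 7,651,555.89 − MXN 7,530,000.00

Profit: MXN 121,555.89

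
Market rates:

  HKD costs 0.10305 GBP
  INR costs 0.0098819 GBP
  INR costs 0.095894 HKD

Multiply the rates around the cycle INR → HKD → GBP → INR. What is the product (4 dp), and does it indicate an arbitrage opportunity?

Around INR → HKD → GBP → INR: 1 × 0.095894 × 0.10305 ÷ 0.0098819 = 0.999998
Product ≈ 1 (deviation 0.000%, within rounding noise).

1.0000 (no arbitrage)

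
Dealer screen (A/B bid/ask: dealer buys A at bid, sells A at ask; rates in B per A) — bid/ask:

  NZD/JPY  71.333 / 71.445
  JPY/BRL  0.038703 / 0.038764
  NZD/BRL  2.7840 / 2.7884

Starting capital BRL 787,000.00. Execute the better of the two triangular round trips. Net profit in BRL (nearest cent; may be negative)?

Best loop BRL → JPY → NZD → BRL:
BRL 787,000.00 ÷ 0.038764 (buy JPY at ask) = JPY 20,302,342
JPY 20,302,342 ÷ 71.445 (buy NZD at ask) = NZD 284,167.43
NZD 284,167.43 × 2.7840 (sell NZD at bid) = BRL 791,122.14

Net profit: BRL 4,122.14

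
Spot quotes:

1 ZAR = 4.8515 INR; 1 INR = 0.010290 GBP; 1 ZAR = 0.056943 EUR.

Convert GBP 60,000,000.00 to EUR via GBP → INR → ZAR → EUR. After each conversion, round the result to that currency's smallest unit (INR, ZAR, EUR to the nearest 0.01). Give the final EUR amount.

GBP 60,000,000.00 ÷ 0.010290 = INR 5,830,903,790.09
INR 5,830,903,790.09 ÷ 4.8515 = ZAR 1,201,876,489.76
ZAR 1,201,876,489.76 × 0.056943 = EUR 68,438,452.96

EUR 68,438,452.96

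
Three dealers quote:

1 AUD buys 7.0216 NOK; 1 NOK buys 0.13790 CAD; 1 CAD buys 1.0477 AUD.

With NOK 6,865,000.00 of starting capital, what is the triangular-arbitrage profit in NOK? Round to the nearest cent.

Profit: NOK 99,305.87

Profitable loop is NOK → CAD → AUD → NOK:
NOK 6,865,000.00 × 0.13790 = CAD 946,683.50
CAD 946,683.50 × 1.0477 = AUD 991,840.30
AUD 991,840.30 × 7.0216 = NOK 6,964,305.87
Profit = NOK 6,964,305.87 − NOK 6,865,000.00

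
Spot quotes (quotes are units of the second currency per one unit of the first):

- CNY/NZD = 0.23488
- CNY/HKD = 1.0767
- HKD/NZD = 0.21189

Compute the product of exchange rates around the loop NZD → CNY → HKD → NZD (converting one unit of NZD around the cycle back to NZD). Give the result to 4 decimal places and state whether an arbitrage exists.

0.9713 (arbitrage exists)

Around NZD → CNY → HKD → NZD: 1 ÷ 0.23488 × 1.0767 × 0.21189 = 0.971313
Product < 1; profitable direction is NZD → HKD → CNY → NZD.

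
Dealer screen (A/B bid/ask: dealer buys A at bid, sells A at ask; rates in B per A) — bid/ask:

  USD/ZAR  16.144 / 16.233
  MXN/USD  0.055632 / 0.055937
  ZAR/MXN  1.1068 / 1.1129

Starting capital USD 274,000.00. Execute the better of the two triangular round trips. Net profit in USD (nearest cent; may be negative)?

Best loop USD → ZAR → MXN → USD:
USD 274,000.00 × 16.144 (sell USD at bid) = ZAR 4,423,456.00
ZAR 4,423,456.00 × 1.1068 (sell ZAR at bid) = MXN 4,895,881.10
MXN 4,895,881.10 × 0.055632 (sell MXN at bid) = USD 272,367.66

Net result: USD -1,632.34 (no profitable arbitrage after spreads)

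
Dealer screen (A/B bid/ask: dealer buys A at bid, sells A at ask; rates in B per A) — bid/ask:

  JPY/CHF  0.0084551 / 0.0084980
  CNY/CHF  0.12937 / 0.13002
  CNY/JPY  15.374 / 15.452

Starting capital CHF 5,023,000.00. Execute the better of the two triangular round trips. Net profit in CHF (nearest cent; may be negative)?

Best loop CHF → CNY → JPY → CHF:
CHF 5,023,000.00 ÷ 0.13002 (buy CNY at ask) = CNY 38,632,518.07
CNY 38,632,518.07 × 15.374 (sell CNY at bid) = JPY 593,936,333
JPY 593,936,333 × 0.0084551 (sell JPY at bid) = CHF 5,021,791.09

Net result: CHF -1,208.91 (no profitable arbitrage after spreads)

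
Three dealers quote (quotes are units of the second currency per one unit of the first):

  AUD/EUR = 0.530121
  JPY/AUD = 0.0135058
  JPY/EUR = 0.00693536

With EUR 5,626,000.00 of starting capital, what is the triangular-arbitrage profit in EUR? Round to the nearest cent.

Profit: EUR 181,992.42

Profitable loop is EUR → JPY → AUD → EUR:
EUR 5,626,000.00 ÷ 0.00693536 = JPY 811,205,186
JPY 811,205,186 × 0.0135058 = AUD 10,955,975.00
AUD 10,955,975.00 × 0.530121 = EUR 5,807,992.42
Profit = EUR 5,807,992.42 − EUR 5,626,000.00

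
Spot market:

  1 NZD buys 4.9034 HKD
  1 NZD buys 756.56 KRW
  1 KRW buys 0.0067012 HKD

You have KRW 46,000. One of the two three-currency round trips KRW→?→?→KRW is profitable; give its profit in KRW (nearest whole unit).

Profit: KRW 1,562

Profitable loop is KRW → HKD → NZD → KRW:
KRW 46,000 × 0.0067012 = HKD 308.26
HKD 308.26 ÷ 4.9034 = NZD 62.87
NZD 62.87 × 756.56 = KRW 47,562
Profit = KRW 47,562 − KRW 46,000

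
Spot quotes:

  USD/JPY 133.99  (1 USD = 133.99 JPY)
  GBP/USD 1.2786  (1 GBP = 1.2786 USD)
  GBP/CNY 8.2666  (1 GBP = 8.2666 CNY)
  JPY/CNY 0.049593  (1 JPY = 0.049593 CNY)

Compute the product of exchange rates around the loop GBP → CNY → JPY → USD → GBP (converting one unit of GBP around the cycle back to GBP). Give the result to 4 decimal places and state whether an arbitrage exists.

Around GBP → CNY → JPY → USD → GBP: 1 × 8.2666 ÷ 0.049593 ÷ 133.99 ÷ 1.2786 = 0.972970
Product < 1; profitable direction is GBP → USD → JPY → CNY → GBP.

0.9730 (arbitrage exists)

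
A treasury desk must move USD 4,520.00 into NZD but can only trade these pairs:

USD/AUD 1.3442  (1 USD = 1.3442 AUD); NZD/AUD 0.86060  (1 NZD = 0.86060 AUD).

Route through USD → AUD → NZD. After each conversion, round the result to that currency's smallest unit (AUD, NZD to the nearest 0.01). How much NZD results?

USD 4,520.00 × 1.3442 = AUD 6,075.78
AUD 6,075.78 ÷ 0.86060 = NZD 7,059.93

NZD 7,059.93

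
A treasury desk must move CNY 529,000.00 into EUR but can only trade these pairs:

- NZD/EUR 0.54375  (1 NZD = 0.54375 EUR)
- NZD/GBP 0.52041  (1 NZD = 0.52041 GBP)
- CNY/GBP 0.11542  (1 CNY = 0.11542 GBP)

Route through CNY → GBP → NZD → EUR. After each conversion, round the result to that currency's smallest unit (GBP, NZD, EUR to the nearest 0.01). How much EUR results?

CNY 529,000.00 × 0.11542 = GBP 61,057.18
GBP 61,057.18 ÷ 0.52041 = NZD 117,325.15
NZD 117,325.15 × 0.54375 = EUR 63,795.55

EUR 63,795.55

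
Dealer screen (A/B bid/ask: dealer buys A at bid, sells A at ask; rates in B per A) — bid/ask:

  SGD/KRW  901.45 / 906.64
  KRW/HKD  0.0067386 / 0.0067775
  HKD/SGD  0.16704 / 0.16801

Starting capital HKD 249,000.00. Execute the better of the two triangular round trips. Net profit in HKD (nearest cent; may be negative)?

Best loop HKD → SGD → KRW → HKD:
HKD 249,000.00 × 0.16704 (sell HKD at bid) = SGD 41,592.96
SGD 41,592.96 × 901.45 (sell SGD at bid) = KRW 37,493,974
KRW 37,493,974 × 0.0067386 (sell KRW at bid) = HKD 252,656.89

Net profit: HKD 3,656.89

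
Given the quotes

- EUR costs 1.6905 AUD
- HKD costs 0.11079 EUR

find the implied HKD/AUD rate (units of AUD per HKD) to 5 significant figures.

HKD/AUD = 0.18729

1 HKD × 0.11079 = 0.11079 EUR
0.11079 EUR × 1.6905 = 0.18729 AUD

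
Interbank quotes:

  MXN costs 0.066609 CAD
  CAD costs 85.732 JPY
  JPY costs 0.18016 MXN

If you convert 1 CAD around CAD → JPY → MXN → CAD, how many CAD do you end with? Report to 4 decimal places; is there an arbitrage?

Around CAD → JPY → MXN → CAD: 1 × 85.732 × 0.18016 × 0.066609 = 1.028808
Product > 1; profitable direction is CAD → JPY → MXN → CAD.

1.0288 (arbitrage exists)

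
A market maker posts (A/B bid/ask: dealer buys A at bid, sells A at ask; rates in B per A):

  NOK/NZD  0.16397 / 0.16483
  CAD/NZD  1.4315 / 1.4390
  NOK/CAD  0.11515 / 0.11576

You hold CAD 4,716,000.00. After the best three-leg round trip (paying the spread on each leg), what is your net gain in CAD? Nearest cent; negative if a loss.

Net profit: CAD 206.72

Best loop CAD → NZD → NOK → CAD:
CAD 4,716,000.00 × 1.4315 (sell CAD at bid) = NZD 6,750,954.00
NZD 6,750,954.00 ÷ 0.16483 (buy NOK at ask) = NOK 40,957,070.92
NOK 40,957,070.92 × 0.11515 (sell NOK at bid) = CAD 4,716,206.72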